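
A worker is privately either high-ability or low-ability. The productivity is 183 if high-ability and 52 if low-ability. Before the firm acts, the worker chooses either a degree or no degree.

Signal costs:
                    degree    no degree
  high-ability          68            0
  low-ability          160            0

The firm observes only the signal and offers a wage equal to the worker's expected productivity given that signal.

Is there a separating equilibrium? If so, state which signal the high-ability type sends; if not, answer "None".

degree

Try high-ability → degree, low-ability → no degree:
  If types separate, degree earns payment 183 and no degree earns 52.
  High-ability: degree gives 183 − 68 = 115; no degree gives 52 − 0 = 52. No deviation. ✓
  Low-ability: no degree gives 52 − 0 = 52; degree gives 183 − 160 = 23. No deviation. ✓
Both hold — the high-ability type sends degree.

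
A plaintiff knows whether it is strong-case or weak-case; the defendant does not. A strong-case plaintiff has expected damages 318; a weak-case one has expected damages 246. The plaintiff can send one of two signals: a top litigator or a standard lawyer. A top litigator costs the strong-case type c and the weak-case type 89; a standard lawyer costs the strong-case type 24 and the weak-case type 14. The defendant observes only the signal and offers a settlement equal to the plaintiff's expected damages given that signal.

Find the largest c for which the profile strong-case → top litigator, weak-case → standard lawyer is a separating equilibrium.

96

Under separation: top litigator → strong-case (pays 318); standard lawyer → weak-case (pays 246).
Weak-case: 246 − 14 = 232 ≥ 318 − 89 = 229. Holds regardless of c. ✓
Strong-case: 318 − c ≥ 246 − 24, so c ≤ 318 − 222 = 96.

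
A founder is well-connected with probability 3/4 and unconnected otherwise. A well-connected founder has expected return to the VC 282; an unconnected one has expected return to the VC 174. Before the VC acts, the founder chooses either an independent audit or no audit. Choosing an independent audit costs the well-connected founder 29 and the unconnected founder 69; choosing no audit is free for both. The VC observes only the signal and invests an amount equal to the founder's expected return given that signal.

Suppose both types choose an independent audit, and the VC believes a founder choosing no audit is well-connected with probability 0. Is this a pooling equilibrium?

Yes

At the pooled signal (audit) the VC holds the prior 3/4 and pays 3/4·282 + 1/4·174 = 255. Off-path (no audit) belief 0 gives 0·282 + 1·174 = 174.
Well-connected: audit gives 255 − 29 = 226; no audit gives 174 − 0 = 174. Stays. ✓
Unconnected: audit gives 255 − 69 = 186; no audit gives 174 − 0 = 174. Stays. ✓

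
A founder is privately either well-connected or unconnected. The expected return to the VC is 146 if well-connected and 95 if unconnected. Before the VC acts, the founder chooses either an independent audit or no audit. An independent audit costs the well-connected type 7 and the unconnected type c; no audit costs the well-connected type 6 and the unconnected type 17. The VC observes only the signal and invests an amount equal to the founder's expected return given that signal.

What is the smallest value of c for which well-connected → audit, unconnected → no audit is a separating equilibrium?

68

Under separation: audit → well-connected (pays 146); no audit → unconnected (pays 95).
Well-connected: 146 − 7 = 139 ≥ 95 − 6 = 89. Holds regardless of c. ✓
Unconnected: 95 − 17 ≥ 146 − c, so c ≥ 146 − 78 = 68.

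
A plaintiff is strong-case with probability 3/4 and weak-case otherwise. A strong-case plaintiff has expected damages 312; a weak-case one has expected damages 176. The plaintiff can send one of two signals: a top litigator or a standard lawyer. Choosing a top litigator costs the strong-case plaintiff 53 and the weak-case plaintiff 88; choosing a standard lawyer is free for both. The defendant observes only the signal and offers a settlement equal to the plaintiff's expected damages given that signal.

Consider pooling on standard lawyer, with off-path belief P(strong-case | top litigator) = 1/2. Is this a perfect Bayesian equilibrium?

At the pooled signal (standard lawyer) the defendant holds the prior 3/4 and pays 3/4·312 + 1/4·176 = 278. Off-path (top litigator) belief 1/2 gives 1/2·312 + 1/2·176 = 244.
Strong-case: standard lawyer gives 278 − 0 = 278; top litigator gives 244 − 53 = 191. Stays. ✓
Weak-case: standard lawyer gives 278 − 0 = 278; top litigator gives 244 − 88 = 156. Stays. ✓

Yes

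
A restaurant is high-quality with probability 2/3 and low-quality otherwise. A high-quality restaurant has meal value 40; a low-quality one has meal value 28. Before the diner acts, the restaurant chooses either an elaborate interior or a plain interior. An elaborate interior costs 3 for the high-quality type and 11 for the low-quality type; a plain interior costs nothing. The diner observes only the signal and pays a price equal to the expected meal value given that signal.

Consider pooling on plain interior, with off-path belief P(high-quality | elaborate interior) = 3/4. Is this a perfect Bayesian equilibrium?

Yes

At the pooled signal (plain interior) the diner holds the prior 2/3 and pays 2/3·40 + 1/3·28 = 36. Off-path (elaborate interior) belief 3/4 gives 3/4·40 + 1/4·28 = 37.
High-quality: plain interior gives 36 − 0 = 36; elaborate interior gives 37 − 3 = 34. Stays. ✓
Low-quality: plain interior gives 36 − 0 = 36; elaborate interior gives 37 − 11 = 26. Stays. ✓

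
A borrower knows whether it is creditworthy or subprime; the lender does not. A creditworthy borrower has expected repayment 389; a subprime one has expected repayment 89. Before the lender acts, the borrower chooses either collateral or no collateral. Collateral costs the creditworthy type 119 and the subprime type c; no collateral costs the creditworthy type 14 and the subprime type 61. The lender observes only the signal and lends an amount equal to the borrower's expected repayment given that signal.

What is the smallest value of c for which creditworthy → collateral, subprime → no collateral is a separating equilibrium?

Under separation: collateral → creditworthy (pays 389); no collateral → subprime (pays 89).
Creditworthy: 389 − 119 = 270 ≥ 89 − 14 = 75. Holds regardless of c. ✓
Subprime: 89 − 61 ≥ 389 − c, so c ≥ 389 − 28 = 361.

361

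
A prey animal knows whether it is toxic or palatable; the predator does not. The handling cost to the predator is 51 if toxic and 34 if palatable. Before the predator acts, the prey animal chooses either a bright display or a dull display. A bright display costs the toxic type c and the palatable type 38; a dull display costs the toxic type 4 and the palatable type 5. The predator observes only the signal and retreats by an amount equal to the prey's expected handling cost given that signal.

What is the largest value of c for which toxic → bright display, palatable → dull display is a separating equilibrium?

21

Under separation: bright display → toxic (pays 51); dull display → palatable (pays 34).
Palatable: 34 − 5 = 29 ≥ 51 − 38 = 13. Holds regardless of c. ✓
Toxic: 51 − c ≥ 34 − 4, so c ≤ 51 − 30 = 21.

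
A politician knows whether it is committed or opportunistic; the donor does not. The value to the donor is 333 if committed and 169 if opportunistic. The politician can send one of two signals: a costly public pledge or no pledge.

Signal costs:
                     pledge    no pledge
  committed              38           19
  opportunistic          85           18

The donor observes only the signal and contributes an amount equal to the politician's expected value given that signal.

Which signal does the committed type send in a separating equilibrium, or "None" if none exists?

Try committed → pledge, opportunistic → no pledge:
  Under separation the donor infers type exactly: pledge → committed (pays 333), no pledge → opportunistic (pays 169).
  Committed: pledge gives 333 − 38 = 295; no pledge gives 169 − 19 = 150. No deviation. ✓
  Opportunistic: no pledge gives 169 − 18 = 151; pledge gives 333 − 85 = 248. Would deviate. ✗
Try committed → no pledge, opportunistic → pledge:
  Under separation the donor infers type exactly: no pledge → committed (pays 333), pledge → opportunistic (pays 169).
  Committed: no pledge gives 333 − 19 = 314; pledge gives 169 − 38 = 131. No deviation. ✓
  Opportunistic: pledge gives 169 − 85 = 84; no pledge gives 333 − 18 = 315. Would deviate. ✗
Neither assignment is incentive-compatible.

None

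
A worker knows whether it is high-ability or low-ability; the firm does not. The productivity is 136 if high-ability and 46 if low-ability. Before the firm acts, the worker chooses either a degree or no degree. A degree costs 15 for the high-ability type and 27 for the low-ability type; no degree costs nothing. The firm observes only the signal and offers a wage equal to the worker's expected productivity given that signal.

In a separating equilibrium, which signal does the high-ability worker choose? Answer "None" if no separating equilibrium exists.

None

Try high-ability → degree, low-ability → no degree:
  If types separate, degree earns payment 136 and no degree earns 46.
  High-ability: degree gives 136 − 15 = 121; no degree gives 46 − 0 = 46. No deviation. ✓
  Low-ability: no degree gives 46 − 0 = 46; degree gives 136 − 27 = 109. Would deviate. ✗
Try high-ability → no degree, low-ability → degree:
  If types separate, no degree earns payment 136 and degree earns 46.
  High-ability: no degree gives 136 − 0 = 136; degree gives 46 − 15 = 31. No deviation. ✓
  Low-ability: degree gives 46 − 27 = 19; no degree gives 136 − 0 = 136. Would deviate. ✗
Neither assignment is incentive-compatible.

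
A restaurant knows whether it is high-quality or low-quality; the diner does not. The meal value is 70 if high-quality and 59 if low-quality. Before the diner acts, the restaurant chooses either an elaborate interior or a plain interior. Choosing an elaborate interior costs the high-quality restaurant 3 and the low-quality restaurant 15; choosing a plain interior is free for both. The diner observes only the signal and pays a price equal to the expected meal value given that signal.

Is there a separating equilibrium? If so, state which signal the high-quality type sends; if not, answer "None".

Try high-quality → elaborate interior, low-quality → plain interior:
  Under separation the diner infers type exactly: elaborate interior → high-quality (pays 70), plain interior → low-quality (pays 59).
  High-quality: elaborate interior gives 70 − 3 = 67; plain interior gives 59 − 0 = 59. No deviation. ✓
  Low-quality: plain interior gives 59 − 0 = 59; elaborate interior gives 70 − 15 = 55. No deviation. ✓
Both hold — the high-quality type sends elaborate interior.

elaborate interior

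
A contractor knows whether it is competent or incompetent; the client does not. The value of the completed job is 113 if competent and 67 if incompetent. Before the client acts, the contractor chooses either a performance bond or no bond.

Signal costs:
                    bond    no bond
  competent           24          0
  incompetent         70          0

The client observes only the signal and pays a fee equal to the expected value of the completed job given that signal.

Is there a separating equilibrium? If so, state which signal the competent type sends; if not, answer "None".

bond

Try competent → bond, incompetent → no bond:
  Under separation the client infers type exactly: bond → competent (pays 113), no bond → incompetent (pays 67).
  Competent: bond gives 113 − 24 = 89; no bond gives 67 − 0 = 67. No deviation. ✓
  Incompetent: no bond gives 67 − 0 = 67; bond gives 113 − 70 = 43. No deviation. ✓
Both hold — the competent type sends bond.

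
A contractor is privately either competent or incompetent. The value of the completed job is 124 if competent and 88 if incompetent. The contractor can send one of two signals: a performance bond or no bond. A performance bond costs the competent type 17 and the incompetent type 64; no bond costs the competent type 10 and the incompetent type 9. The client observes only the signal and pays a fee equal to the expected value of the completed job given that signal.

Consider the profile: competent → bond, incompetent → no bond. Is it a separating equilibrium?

If types separate, bond earns payment 124 and no bond earns 88.
Competent: bond gives 124 − 17 = 107; no bond gives 88 − 10 = 78. No deviation. ✓
Incompetent: no bond gives 88 − 9 = 79; bond gives 124 − 64 = 60. No deviation. ✓
Both incentive constraints hold.

Yes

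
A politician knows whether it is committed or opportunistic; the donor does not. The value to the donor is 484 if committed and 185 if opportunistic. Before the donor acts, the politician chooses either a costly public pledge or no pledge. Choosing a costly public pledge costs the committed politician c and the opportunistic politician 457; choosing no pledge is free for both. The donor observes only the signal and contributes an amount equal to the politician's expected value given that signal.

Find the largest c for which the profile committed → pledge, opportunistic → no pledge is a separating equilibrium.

Under separation: pledge → committed (pays 484); no pledge → opportunistic (pays 185).
Opportunistic: 185 − 0 = 185 ≥ 484 − 457 = 27. Holds regardless of c. ✓
Committed: 484 − c ≥ 185 − 0, so c ≤ 484 − 185 = 299.

299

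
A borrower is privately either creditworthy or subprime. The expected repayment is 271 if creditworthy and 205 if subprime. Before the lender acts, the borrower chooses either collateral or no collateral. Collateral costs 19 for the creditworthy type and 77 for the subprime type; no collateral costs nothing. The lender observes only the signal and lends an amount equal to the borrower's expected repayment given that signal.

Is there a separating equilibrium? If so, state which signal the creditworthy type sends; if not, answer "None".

Try creditworthy → collateral, subprime → no collateral:
  Under separation the lender infers type exactly: collateral → creditworthy (pays 271), no collateral → subprime (pays 205).
  Creditworthy: collateral gives 271 − 19 = 252; no collateral gives 205 − 0 = 205. No deviation. ✓
  Subprime: no collateral gives 205 − 0 = 205; collateral gives 271 − 77 = 194. No deviation. ✓
Both hold — the creditworthy type sends collateral.

collateral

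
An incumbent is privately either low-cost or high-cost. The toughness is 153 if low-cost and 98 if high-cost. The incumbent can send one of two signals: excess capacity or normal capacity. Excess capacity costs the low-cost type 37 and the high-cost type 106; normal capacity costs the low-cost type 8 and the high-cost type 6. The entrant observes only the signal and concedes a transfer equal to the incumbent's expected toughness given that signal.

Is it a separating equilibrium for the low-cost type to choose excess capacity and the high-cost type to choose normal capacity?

If types separate, excess capacity earns payment 153 and normal capacity earns 98.
Low-cost: excess capacity gives 153 − 37 = 116; normal capacity gives 98 − 8 = 90. No deviation. ✓
High-cost: normal capacity gives 98 − 6 = 92; excess capacity gives 153 − 106 = 47. No deviation. ✓
Both incentive constraints hold.

Yes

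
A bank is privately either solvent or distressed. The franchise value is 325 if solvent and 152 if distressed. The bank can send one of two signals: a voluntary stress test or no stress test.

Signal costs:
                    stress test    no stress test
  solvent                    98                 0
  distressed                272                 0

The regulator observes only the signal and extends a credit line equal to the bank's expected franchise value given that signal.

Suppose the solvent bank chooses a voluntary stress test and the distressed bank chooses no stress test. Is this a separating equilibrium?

Yes

If types separate, stress test earns payment 325 and no stress test earns 152.
Solvent: stress test gives 325 − 98 = 227; no stress test gives 152 − 0 = 152. No deviation. ✓
Distressed: no stress test gives 152 − 0 = 152; stress test gives 325 − 272 = 53. No deviation. ✓
Both incentive constraints hold.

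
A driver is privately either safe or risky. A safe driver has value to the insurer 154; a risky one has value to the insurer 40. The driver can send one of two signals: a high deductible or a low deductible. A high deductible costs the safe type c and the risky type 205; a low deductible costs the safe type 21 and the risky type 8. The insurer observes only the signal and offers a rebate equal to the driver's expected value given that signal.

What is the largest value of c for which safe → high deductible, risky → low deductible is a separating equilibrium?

Under separation: high deductible → safe (pays 154); low deductible → risky (pays 40).
Risky: 40 − 8 = 32 ≥ 154 − 205 = -51. Holds regardless of c. ✓
Safe: 154 − c ≥ 40 − 21, so c ≤ 154 − 19 = 135.

135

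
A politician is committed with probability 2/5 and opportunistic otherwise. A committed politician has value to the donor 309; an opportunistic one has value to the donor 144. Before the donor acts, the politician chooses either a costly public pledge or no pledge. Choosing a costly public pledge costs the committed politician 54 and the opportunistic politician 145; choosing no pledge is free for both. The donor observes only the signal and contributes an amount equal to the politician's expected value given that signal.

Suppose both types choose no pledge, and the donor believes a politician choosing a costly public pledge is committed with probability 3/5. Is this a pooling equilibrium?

Yes

At the pooled signal (no pledge) the donor holds the prior 2/5 and pays 2/5·309 + 3/5·144 = 210. Off-path (pledge) belief 3/5 gives 3/5·309 + 2/5·144 = 243.
Committed: no pledge gives 210 − 0 = 210; pledge gives 243 − 54 = 189. Stays. ✓
Opportunistic: no pledge gives 210 − 0 = 210; pledge gives 243 − 145 = 98. Stays. ✓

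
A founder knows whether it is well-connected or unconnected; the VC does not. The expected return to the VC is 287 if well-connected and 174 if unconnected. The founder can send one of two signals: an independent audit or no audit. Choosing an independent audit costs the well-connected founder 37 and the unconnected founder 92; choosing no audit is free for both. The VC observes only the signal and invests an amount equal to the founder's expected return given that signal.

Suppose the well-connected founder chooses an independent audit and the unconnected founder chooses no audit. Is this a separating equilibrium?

No

If types separate, audit earns payment 287 and no audit earns 174.
Well-connected: audit gives 287 − 37 = 250; no audit gives 174 − 0 = 174. No deviation. ✓
Unconnected: no audit gives 174 − 0 = 174; audit gives 287 − 92 = 195. Would deviate. ✗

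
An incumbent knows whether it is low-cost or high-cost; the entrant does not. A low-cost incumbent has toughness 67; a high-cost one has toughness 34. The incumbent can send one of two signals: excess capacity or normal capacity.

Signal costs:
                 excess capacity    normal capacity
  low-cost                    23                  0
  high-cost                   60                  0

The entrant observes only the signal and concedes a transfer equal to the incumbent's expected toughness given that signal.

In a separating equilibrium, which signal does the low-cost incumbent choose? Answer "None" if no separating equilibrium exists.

excess capacity

Try low-cost → excess capacity, high-cost → normal capacity:
  If types separate, excess capacity earns payment 67 and normal capacity earns 34.
  Low-cost: excess capacity gives 67 − 23 = 44; normal capacity gives 34 − 0 = 34. No deviation. ✓
  High-cost: normal capacity gives 34 − 0 = 34; excess capacity gives 67 − 60 = 7. No deviation. ✓
Both hold — the low-cost type sends excess capacity.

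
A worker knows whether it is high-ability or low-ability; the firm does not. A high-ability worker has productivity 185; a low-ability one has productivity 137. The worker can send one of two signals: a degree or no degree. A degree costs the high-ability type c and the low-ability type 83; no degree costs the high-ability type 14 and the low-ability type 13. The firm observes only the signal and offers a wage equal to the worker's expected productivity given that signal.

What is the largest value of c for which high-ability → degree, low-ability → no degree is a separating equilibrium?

62

Under separation: degree → high-ability (pays 185); no degree → low-ability (pays 137).
Low-ability: 137 − 13 = 124 ≥ 185 − 83 = 102. Holds regardless of c. ✓
High-ability: 185 − c ≥ 137 − 14, so c ≤ 185 − 123 = 62.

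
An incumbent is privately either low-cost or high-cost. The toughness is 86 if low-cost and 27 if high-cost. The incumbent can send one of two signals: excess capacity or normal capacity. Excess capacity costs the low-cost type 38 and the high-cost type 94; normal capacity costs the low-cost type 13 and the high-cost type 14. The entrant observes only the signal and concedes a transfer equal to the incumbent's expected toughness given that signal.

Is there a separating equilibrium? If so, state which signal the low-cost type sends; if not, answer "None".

Try low-cost → excess capacity, high-cost → normal capacity:
  If types separate, excess capacity earns payment 86 and normal capacity earns 27.
  Low-cost: excess capacity gives 86 − 38 = 48; normal capacity gives 27 − 13 = 14. No deviation. ✓
  High-cost: normal capacity gives 27 − 14 = 13; excess capacity gives 86 − 94 = -8. No deviation. ✓
Both hold — the low-cost type sends excess capacity.

excess capacity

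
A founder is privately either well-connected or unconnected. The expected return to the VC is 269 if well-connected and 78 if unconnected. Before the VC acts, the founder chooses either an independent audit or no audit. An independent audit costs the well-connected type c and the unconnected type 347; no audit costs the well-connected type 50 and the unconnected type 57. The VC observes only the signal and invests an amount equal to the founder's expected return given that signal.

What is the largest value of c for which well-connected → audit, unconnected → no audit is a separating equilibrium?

Under separation: audit → well-connected (pays 269); no audit → unconnected (pays 78).
Unconnected: 78 − 57 = 21 ≥ 269 − 347 = -78. Holds regardless of c. ✓
Well-connected: 269 − c ≥ 78 − 50, so c ≤ 269 − 28 = 241.

241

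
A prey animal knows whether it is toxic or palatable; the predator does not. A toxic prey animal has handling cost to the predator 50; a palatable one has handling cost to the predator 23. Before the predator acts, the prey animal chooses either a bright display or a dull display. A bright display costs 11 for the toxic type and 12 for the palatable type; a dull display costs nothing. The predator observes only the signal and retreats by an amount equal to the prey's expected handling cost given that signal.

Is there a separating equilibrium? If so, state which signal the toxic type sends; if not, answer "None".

None

Try toxic → bright display, palatable → dull display:
  Under separation the predator infers type exactly: bright display → toxic (pays 50), dull display → palatable (pays 23).
  Toxic: bright display gives 50 − 11 = 39; dull display gives 23 − 0 = 23. No deviation. ✓
  Palatable: dull display gives 23 − 0 = 23; bright display gives 50 − 12 = 38. Would deviate. ✗
Try toxic → dull display, palatable → bright display:
  Under separation the predator infers type exactly: dull display → toxic (pays 50), bright display → palatable (pays 23).
  Toxic: dull display gives 50 − 0 = 50; bright display gives 23 − 11 = 12. No deviation. ✓
  Palatable: bright display gives 23 − 12 = 11; dull display gives 50 − 0 = 50. Would deviate. ✗
Neither assignment is incentive-compatible.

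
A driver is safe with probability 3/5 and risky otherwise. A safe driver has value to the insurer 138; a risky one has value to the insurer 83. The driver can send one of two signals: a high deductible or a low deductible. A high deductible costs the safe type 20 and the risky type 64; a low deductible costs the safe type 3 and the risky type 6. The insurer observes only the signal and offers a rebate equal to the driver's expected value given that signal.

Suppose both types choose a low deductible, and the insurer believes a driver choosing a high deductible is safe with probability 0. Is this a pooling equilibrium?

On the equilibrium path (low deductible) the insurer holds the prior 3/5 and pays 3/5·138 + 2/5·83 = 116. Off-path (high deductible) belief 0 gives 0·138 + 1·83 = 83.
Safe: low deductible gives 116 − 3 = 113; high deductible gives 83 − 20 = 63. Stays. ✓
Risky: low deductible gives 116 − 6 = 110; high deductible gives 83 − 64 = 19. Stays. ✓
Beliefs are Bayes-consistent on-path and both types best-respond.

Yes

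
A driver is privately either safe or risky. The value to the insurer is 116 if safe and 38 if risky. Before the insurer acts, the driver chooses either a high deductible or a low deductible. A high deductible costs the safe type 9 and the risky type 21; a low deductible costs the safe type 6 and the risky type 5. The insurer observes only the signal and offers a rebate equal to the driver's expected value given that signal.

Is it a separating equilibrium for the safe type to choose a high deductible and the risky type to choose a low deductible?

No

If types separate, high deductible earns payment 116 and low deductible earns 38.
Safe: high deductible gives 116 − 9 = 107; low deductible gives 38 − 6 = 32. No deviation. ✓
Risky: low deductible gives 38 − 5 = 33; high deductible gives 116 − 21 = 95. Would deviate. ✗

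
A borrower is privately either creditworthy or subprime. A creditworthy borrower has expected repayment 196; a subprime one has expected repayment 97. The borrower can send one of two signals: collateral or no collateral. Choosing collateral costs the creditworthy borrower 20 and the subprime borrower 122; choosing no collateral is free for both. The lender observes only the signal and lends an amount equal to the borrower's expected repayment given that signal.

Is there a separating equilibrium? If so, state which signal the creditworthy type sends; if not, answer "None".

collateral

Try creditworthy → collateral, subprime → no collateral:
  Under separation the lender infers type exactly: collateral → creditworthy (pays 196), no collateral → subprime (pays 97).
  Creditworthy: collateral gives 196 − 20 = 176; no collateral gives 97 − 0 = 97. No deviation. ✓
  Subprime: no collateral gives 97 − 0 = 97; collateral gives 196 − 122 = 74. No deviation. ✓
Both hold — the creditworthy type sends collateral.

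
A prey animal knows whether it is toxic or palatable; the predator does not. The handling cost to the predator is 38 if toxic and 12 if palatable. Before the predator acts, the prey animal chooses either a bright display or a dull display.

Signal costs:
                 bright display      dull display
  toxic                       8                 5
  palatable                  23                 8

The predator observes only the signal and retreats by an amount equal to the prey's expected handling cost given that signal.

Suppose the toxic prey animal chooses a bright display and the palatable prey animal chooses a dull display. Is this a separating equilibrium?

If types separate, bright display earns payment 38 and dull display earns 12.
Toxic: bright display gives 38 − 8 = 30; dull display gives 12 − 5 = 7. No deviation. ✓
Palatable: dull display gives 12 − 8 = 4; bright display gives 38 − 23 = 15. Would deviate. ✗

No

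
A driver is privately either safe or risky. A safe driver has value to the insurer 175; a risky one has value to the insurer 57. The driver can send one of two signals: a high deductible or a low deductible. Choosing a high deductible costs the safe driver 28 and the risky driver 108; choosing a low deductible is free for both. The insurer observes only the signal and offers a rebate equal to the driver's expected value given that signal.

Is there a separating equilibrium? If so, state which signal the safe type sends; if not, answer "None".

Try safe → high deductible, risky → low deductible:
  Under separation the insurer infers type exactly: high deductible → safe (pays 175), low deductible → risky (pays 57).
  Safe: high deductible gives 175 − 28 = 147; low deductible gives 57 − 0 = 57. No deviation. ✓
  Risky: low deductible gives 57 − 0 = 57; high deductible gives 175 − 108 = 67. Would deviate. ✗
Try safe → low deductible, risky → high deductible:
  Under separation the insurer infers type exactly: low deductible → safe (pays 175), high deductible → risky (pays 57).
  Safe: low deductible gives 175 − 0 = 175; high deductible gives 57 − 28 = 29. No deviation. ✓
  Risky: high deductible gives 57 − 108 = -51; low deductible gives 175 − 0 = 175. Would deviate. ✗
Neither assignment is incentive-compatible.

None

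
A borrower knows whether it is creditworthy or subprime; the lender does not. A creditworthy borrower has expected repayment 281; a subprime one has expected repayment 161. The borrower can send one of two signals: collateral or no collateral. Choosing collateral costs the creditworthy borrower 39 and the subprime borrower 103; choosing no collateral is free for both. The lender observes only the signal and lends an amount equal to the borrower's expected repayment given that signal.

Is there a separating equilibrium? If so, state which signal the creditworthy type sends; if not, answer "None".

None

Try creditworthy → collateral, subprime → no collateral:
  Under separation the lender infers type exactly: collateral → creditworthy (pays 281), no collateral → subprime (pays 161).
  Creditworthy: collateral gives 281 − 39 = 242; no collateral gives 161 − 0 = 161. No deviation. ✓
  Subprime: no collateral gives 161 − 0 = 161; collateral gives 281 − 103 = 178. Would deviate. ✗
Try creditworthy → no collateral, subprime → collateral:
  Under separation the lender infers type exactly: no collateral → creditworthy (pays 281), collateral → subprime (pays 161).
  Creditworthy: no collateral gives 281 − 0 = 281; collateral gives 161 − 39 = 122. No deviation. ✓
  Subprime: collateral gives 161 − 103 = 58; no collateral gives 281 − 0 = 281. Would deviate. ✗
Neither assignment is incentive-compatible.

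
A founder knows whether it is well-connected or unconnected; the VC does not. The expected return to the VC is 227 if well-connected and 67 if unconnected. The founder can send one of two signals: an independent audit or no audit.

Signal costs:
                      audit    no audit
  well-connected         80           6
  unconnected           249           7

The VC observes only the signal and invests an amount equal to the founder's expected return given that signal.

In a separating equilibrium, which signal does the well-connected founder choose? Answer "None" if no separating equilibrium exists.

audit

Try well-connected → audit, unconnected → no audit:
  If types separate, audit earns payment 227 and no audit earns 67.
  Well-connected: audit gives 227 − 80 = 147; no audit gives 67 − 6 = 61. No deviation. ✓
  Unconnected: no audit gives 67 − 7 = 60; audit gives 227 − 249 = -22. No deviation. ✓
Both hold — the well-connected type sends audit.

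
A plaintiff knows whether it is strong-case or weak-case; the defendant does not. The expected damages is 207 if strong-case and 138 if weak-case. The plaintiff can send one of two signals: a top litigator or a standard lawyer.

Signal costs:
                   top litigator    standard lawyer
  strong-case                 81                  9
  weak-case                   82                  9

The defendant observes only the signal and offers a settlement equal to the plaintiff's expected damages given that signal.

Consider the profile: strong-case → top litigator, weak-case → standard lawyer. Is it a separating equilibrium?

If types separate, top litigator earns payment 207 and standard lawyer earns 138.
Strong-case: top litigator gives 207 − 81 = 126; standard lawyer gives 138 − 9 = 129. Would deviate. ✗
Weak-case: standard lawyer gives 138 − 9 = 129; top litigator gives 207 − 82 = 125. No deviation. ✓

No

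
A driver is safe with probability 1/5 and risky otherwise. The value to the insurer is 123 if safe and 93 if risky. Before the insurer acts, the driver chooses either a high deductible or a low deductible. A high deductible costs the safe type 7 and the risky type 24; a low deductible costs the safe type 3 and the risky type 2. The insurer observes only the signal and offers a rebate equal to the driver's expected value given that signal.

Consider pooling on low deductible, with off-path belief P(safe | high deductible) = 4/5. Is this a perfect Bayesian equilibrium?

No

At the pooled signal (low deductible) the insurer holds the prior 1/5 and pays 1/5·123 + 4/5·93 = 99. Off-path (high deductible) belief 4/5 gives 4/5·123 + 1/5·93 = 117.
Safe: low deductible gives 99 − 3 = 96; high deductible gives 117 − 7 = 110. Deviates. ✗
Risky: low deductible gives 99 − 2 = 97; high deductible gives 117 − 24 = 93. Stays. ✓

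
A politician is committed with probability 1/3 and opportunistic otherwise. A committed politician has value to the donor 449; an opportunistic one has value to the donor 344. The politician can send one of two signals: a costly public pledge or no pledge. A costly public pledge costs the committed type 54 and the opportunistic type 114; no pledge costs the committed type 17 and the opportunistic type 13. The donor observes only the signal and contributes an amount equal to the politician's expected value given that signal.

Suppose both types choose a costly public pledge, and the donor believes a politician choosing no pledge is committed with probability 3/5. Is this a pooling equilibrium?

On the equilibrium path (pledge) the donor holds the prior 1/3 and pays 1/3·449 + 2/3·344 = 379. Off-path (no pledge) belief 3/5 gives 3/5·449 + 2/5·344 = 407.
Committed: pledge gives 379 − 54 = 325; no pledge gives 407 − 17 = 390. Deviates. ✗
Opportunistic: pledge gives 379 − 114 = 265; no pledge gives 407 − 13 = 394. Deviates. ✗

No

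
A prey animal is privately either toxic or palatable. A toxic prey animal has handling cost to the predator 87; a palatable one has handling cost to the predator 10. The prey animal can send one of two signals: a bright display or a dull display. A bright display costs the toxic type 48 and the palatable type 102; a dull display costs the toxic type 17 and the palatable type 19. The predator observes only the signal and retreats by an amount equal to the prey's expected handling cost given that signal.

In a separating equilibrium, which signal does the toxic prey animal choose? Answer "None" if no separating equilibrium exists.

bright display

Try toxic → bright display, palatable → dull display:
  If types separate, bright display earns payment 87 and dull display earns 10.
  Toxic: bright display gives 87 − 48 = 39; dull display gives 10 − 17 = -7. No deviation. ✓
  Palatable: dull display gives 10 − 19 = -9; bright display gives 87 − 102 = -15. No deviation. ✓
Both hold — the toxic type sends bright display.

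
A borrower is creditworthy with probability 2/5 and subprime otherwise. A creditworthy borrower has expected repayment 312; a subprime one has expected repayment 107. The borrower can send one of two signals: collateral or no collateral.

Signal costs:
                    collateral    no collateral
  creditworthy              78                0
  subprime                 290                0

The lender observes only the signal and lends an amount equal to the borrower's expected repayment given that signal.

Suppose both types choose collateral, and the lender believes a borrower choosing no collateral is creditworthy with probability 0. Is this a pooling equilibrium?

No

On the equilibrium path (collateral) the lender holds the prior 2/5 and pays 2/5·312 + 3/5·107 = 189. Off-path (no collateral) belief 0 gives 0·312 + 1·107 = 107.
Creditworthy: collateral gives 189 − 78 = 111; no collateral gives 107 − 0 = 107. Stays. ✓
Subprime: collateral gives 189 − 290 = -101; no collateral gives 107 − 0 = 107. Deviates. ✗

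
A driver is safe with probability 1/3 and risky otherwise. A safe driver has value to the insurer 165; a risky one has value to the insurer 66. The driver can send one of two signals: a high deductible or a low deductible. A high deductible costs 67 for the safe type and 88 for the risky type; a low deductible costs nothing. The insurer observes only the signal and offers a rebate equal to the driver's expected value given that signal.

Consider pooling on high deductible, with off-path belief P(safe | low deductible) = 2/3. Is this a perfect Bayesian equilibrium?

No

At the pooled signal (high deductible) the insurer holds the prior 1/3 and pays 1/3·165 + 2/3·66 = 99. Off-path (low deductible) belief 2/3 gives 2/3·165 + 1/3·66 = 132.
Safe: high deductible gives 99 − 67 = 32; low deductible gives 132 − 0 = 132. Deviates. ✗
Risky: high deductible gives 99 − 88 = 11; low deductible gives 132 − 0 = 132. Deviates. ✗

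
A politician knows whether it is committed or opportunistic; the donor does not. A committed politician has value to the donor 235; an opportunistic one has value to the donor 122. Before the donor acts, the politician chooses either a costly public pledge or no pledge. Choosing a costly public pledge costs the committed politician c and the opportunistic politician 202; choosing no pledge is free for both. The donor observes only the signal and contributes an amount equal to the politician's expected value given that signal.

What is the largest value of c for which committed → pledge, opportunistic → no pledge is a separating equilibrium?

Under separation: pledge → committed (pays 235); no pledge → opportunistic (pays 122).
Opportunistic: 122 − 0 = 122 ≥ 235 − 202 = 33. Holds regardless of c. ✓
Committed: 235 − c ≥ 122 − 0, so c ≤ 235 − 122 = 113.

113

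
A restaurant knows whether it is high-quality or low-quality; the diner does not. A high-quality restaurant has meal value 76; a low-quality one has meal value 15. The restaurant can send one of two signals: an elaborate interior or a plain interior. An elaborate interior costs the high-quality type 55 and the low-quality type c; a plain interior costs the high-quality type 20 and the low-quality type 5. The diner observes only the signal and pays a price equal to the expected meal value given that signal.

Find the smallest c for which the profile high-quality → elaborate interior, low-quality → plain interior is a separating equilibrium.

Under separation: elaborate interior → high-quality (pays 76); plain interior → low-quality (pays 15).
High-quality: 76 − 55 = 21 ≥ 15 − 20 = -5. Holds regardless of c. ✓
Low-quality: 15 − 5 ≥ 76 − c, so c ≥ 76 − 10 = 66.

66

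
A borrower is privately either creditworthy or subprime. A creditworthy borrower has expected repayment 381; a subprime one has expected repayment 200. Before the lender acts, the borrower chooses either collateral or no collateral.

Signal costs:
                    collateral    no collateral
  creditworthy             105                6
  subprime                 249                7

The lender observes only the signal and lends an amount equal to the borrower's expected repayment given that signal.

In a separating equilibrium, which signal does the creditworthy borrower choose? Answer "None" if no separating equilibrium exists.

Try creditworthy → collateral, subprime → no collateral:
  Under separation the lender infers type exactly: collateral → creditworthy (pays 381), no collateral → subprime (pays 200).
  Creditworthy: collateral gives 381 − 105 = 276; no collateral gives 200 − 6 = 194. No deviation. ✓
  Subprime: no collateral gives 200 − 7 = 193; collateral gives 381 − 249 = 132. No deviation. ✓
Both hold — the creditworthy type sends collateral.

collateral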